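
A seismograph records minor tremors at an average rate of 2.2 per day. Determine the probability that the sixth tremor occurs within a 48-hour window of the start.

0.2801

Over the interval, μ = 2.2 × 2 = 4.4 (a 48-hour window = 2 days).
The sixth arrival falls in the interval iff at least 6 events occur there: P(S_6 ≤ t) = P(N ≥ 6) = 1 − P(N ≤ 5) ≈ 0.2801.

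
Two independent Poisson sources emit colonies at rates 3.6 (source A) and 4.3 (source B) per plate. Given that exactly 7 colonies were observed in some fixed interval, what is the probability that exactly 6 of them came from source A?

Given the total, each event is independently from source A with probability p = λ_A/(λ_A+λ_B) = 3.6/7.9 ≈ 0.4557.
So K ~ Binomial(7, 3.6/7.9): P(K = 6) = C(7,6) · (3.6/7.9)^6 · (4.3/7.9)^1 ≈ 0.0341.

0.0341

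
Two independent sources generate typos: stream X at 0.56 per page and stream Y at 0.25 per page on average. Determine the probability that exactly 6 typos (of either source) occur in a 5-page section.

0.1068

Independent Poisson processes superpose: combined rate λ = 0.56 + 0.25 = 0.81 per page.
Over the interval, μ = 0.81 × 5 = 4.05 (a 5-page section = 5 pages).
P(N = 6) = e^(−4.05) · 4.05^6/6! ≈ 0.1068.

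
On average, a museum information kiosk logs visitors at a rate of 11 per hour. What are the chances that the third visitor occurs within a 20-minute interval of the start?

0.7089

Over the interval, μ = 11 × 1/3 ≈ 3.66667 (a 20-minute interval = 1/3 hours).
The third arrival falls in the interval iff at least 3 events occur there: P(S_3 ≤ t) = P(N ≥ 3) = 1 − P(N ≤ 2) ≈ 0.7089.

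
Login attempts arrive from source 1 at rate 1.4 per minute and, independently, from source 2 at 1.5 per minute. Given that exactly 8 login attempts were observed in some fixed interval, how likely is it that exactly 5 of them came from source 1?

0.2032

Given the total, each event is independently from source 1 with probability p = λ_1/(λ_1+λ_2) = 1.4/2.9 ≈ 0.4828.
So K ~ Binomial(8, 1.4/2.9): P(K = 5) = C(8,5) · (1.4/2.9)^5 · (1.5/2.9)^3 ≈ 0.2032.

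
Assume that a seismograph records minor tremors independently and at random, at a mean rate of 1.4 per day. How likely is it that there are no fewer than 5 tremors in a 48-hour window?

Over the interval, μ = 1.4 × 2 = 2.8 (a 48-hour window = 2 days).
P(N ≥ 5) = 1 − P(N ≤ 4) = 1 − Σ_{j=0}^{4} e^(−μ) μ^j/j! ≈ 0.1523.

0.1523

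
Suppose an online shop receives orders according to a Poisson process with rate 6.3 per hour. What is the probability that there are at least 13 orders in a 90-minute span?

0.1594

Over the interval, μ = 6.3 × 1.5 = 9.45 (a 90-minute span = 1.5 hours).
P(N ≥ 13) = 1 − P(N ≤ 12) = 1 − Σ_{j=0}^{12} e^(−μ) μ^j/j! ≈ 0.1594.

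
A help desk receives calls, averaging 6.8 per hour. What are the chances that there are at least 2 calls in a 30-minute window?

Over the interval, μ = 6.8 × 0.5 = 3.4 (a 30-minute window = 0.5 hours).
P(N ≥ 2) = 1 − P(N ≤ 1) = 1 − Σ_{j=0}^{1} e^(−μ) μ^j/j! ≈ 0.8532.

0.8532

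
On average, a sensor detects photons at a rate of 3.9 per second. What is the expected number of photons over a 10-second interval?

39

E[N] = λt = 3.9 × 10 = 39 (a 10-second interval = 10 seconds).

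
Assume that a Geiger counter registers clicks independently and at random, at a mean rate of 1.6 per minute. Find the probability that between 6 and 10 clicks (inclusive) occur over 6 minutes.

Over the interval, μ = 1.6 × 6 = 9.6 (6 minutes).
P(6 ≤ N ≤ 10) = Σ_{j=6}^{10} e^(−9.6) · 9.6^j/j! ≈ 0.5491.

0.5491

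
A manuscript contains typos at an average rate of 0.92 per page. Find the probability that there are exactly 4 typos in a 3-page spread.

0.1530

Over the interval, μ = 0.92 × 3 = 2.76 (a 3-page spread = 3 pages).
P(N = 4) = e^(−μ) μ^4/4! = e^(−2.76) · 2.76^4/24 ≈ 0.1530.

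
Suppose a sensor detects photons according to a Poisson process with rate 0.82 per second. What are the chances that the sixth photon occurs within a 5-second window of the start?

0.2307

Over the interval, μ = 0.82 × 5 = 4.1 (a 5-second window = 5 seconds).
The sixth arrival falls in the interval iff at least 6 events occur there: P(S_6 ≤ t) = P(N ≥ 6) = 1 − P(N ≤ 5) ≈ 0.2307.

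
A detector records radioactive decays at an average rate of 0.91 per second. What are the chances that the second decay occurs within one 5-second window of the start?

0.9414

Over the interval, μ = 0.91 × 5 = 4.55 (a 5-second window = 5 seconds).
The second arrival falls in the interval iff at least 2 events occur there: P(S_2 ≤ t) = P(N ≥ 2) = 1 − P(N ≤ 1) ≈ 0.9414.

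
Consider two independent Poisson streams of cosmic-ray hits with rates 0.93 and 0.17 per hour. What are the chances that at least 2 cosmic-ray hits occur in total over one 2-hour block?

0.6454

Independent Poisson processes superpose: combined rate λ = 0.93 + 0.17 = 1.1 per hour.
Over the interval, μ = 1.1 × 2 = 2.2 (a 2-hour block = 2 hours).
P(N ≥ 2) = 1 − P(N ≤ 1) ≈ 0.6454.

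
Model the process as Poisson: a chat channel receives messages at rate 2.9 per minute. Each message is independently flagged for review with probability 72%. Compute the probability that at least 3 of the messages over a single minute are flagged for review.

0.3471

Thinning: the messages that are flagged for review themselves form a Poisson process with rate 0.72 × 2.9 = 2.088 per minute.
So μ = 2.088.
P(N ≥ 3) = 1 − P(N ≤ 2) ≈ 0.3471.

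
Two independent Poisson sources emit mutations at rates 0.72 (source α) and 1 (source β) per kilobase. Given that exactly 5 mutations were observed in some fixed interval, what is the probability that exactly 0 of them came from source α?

0.0664

Given the total, each event is independently from source α with probability p = λ_α/(λ_α+λ_β) = 0.72/1.72 ≈ 0.4186.
So K ~ Binomial(5, 0.72/1.72): P(K = 0) = C(5,0) · (0.72/1.72)^0 · (1/1.72)^5 ≈ 0.0664.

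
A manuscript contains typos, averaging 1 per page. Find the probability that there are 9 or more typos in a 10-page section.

Over the interval, μ = 1 × 10 = 10 (a 10-page section = 10 pages).
P(N ≥ 9) = 1 − P(N ≤ 8) = 1 − Σ_{j=0}^{8} e^(−μ) μ^j/j! ≈ 0.6672.

0.6672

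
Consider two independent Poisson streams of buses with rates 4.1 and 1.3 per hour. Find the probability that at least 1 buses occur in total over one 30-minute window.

0.9328

Independent Poisson processes superpose: combined rate λ = 4.1 + 1.3 = 5.4 per hour.
Over the interval, μ = 5.4 × 0.5 = 2.7 (a 30-minute window = 0.5 hours).
P(N ≥ 1) = 1 − P(N ≤ 0) ≈ 0.9328.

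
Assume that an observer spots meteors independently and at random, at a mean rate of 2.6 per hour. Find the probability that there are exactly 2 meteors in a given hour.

0.2510

With mean μ = 2.6 per hour,
P(N = 2) = e^(−μ) μ^2/2! = e^(−2.6) · 2.6^2/2 ≈ 0.2510.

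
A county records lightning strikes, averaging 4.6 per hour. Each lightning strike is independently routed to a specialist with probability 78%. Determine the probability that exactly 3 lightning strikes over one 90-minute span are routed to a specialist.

0.1195

Thinning: the lightning strikes that are routed to a specialist themselves form a Poisson process with rate 0.78 × 4.6 = 3.588 per hour.
Over the interval, μ = 3.588 × 1.5 = 5.382 (a 90-minute span = 1.5 hours).
P(N = 3) = e^(−5.382) · 5.382^3/3! ≈ 0.1195.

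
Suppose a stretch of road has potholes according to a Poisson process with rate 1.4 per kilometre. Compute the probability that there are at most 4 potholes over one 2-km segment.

0.8477

Over the interval, μ = 1.4 × 2 = 2.8 (a 2-km segment = 2 kilometres).
P(N ≤ 4) = Σ_{j=0}^{4} e^(−μ) μ^j/j! ≈ 0.8477.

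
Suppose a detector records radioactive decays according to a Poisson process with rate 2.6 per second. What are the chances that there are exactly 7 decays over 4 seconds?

0.0795

Over the interval, μ = 2.6 × 4 = 10.4 (4 seconds).
P(N = 7) = e^(−μ) μ^7/7! = e^(−10.4) · 10.4^7/5040 ≈ 0.0795.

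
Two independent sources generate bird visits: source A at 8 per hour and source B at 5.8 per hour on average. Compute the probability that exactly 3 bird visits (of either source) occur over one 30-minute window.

Independent Poisson processes superpose: combined rate λ = 8 + 5.8 = 13.8 per hour.
Over the interval, μ = 13.8 × 0.5 = 6.9 (a 30-minute window = 0.5 hours).
P(N = 3) = e^(−6.9) · 6.9^3/3! ≈ 0.0552.

0.0552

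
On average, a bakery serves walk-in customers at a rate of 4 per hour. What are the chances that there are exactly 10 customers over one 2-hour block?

0.0993

Over the interval, μ = 4 × 2 = 8 (a 2-hour block = 2 hours).
P(N = 10) = e^(−μ) μ^10/10! = e^(−8) · 8^10/3628800 ≈ 0.0993.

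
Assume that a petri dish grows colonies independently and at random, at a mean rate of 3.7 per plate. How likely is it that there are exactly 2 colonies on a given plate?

0.1692

With mean μ = 3.7 per plate,
P(N = 2) = e^(−μ) μ^2/2! = e^(−3.7) · 3.7^2/2 ≈ 0.1692.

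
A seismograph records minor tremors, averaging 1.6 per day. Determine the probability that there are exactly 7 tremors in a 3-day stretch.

Over the interval, μ = 1.6 × 3 = 4.8 (a 3-day stretch = 3 days).
P(N = 7) = e^(−μ) μ^7/7! = e^(−4.8) · 4.8^7/5040 ≈ 0.0959.

0.0959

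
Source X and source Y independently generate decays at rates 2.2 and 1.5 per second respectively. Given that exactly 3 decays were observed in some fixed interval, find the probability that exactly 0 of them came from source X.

Given the total, each event is independently from source X with probability p = λ_X/(λ_X+λ_Y) = 2.2/3.7 ≈ 0.5946.
So K ~ Binomial(3, 2.2/3.7): P(K = 0) = C(3,0) · (2.2/3.7)^0 · (1.5/3.7)^3 ≈ 0.0666.

0.0666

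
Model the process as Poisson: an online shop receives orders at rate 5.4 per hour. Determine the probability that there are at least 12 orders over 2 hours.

Over the interval, μ = 5.4 × 2 = 10.8 (2 hours).
P(N ≥ 12) = 1 − P(N ≤ 11) = 1 − Σ_{j=0}^{11} e^(−μ) μ^j/j! ≈ 0.3969.

0.3969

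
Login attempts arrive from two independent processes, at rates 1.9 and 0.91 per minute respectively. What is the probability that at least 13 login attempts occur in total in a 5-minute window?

0.6464

Independent Poisson processes superpose: combined rate λ = 1.9 + 0.91 = 2.81 per minute.
Over the interval, μ = 2.81 × 5 = 14.05 (a 5-minute window = 5 minutes).
P(N ≥ 13) = 1 − P(N ≤ 12) ≈ 0.6464.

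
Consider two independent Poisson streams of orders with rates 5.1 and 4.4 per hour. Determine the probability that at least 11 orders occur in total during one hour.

Independent Poisson processes superpose: combined rate λ = 5.1 + 4.4 = 9.5 per hour.
So μ = 9.5.
P(N ≥ 11) = 1 − P(N ≤ 10) ≈ 0.3547.

0.3547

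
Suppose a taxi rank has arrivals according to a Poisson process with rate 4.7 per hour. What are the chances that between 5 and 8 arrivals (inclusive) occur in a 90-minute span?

Over the interval, μ = 4.7 × 1.5 = 7.05 (a 90-minute span = 1.5 hours).
P(5 ≤ N ≤ 8) = Σ_{j=5}^{8} e^(−7.05) · 7.05^j/j! ≈ 0.5541.

0.5541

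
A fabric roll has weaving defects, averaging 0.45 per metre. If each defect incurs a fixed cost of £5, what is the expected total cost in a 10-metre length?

E[N] = 0.45 × 10 = 4.5 (a 10-metre length = 10 metres); E[cost] = 4.5 × £5 = £22.5.

£22.5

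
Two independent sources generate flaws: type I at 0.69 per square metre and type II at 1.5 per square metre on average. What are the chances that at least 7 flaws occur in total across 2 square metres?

0.1539

Independent Poisson processes superpose: combined rate λ = 0.69 + 1.5 = 2.19 per square metre.
Over the interval, μ = 2.19 × 2 = 4.38 (2 square metres).
P(N ≥ 7) = 1 − P(N ≤ 6) ≈ 0.1539.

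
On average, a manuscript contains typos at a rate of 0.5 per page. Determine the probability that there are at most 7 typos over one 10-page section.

Over the interval, μ = 0.5 × 10 = 5 (a 10-page section = 10 pages).
P(N ≤ 7) = Σ_{j=0}^{7} e^(−μ) μ^j/j! ≈ 0.8666.

0.8666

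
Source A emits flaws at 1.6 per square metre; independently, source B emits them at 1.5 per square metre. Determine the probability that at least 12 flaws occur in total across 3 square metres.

0.2270

Independent Poisson processes superpose: combined rate λ = 1.6 + 1.5 = 3.1 per square metre.
Over the interval, μ = 3.1 × 3 = 9.3 (3 square metres).
P(N ≥ 12) = 1 − P(N ≤ 11) ≈ 0.2270.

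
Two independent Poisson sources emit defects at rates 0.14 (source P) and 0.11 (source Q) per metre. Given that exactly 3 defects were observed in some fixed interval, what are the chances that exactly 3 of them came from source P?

0.1756

Given the total, each event is independently from source P with probability p = λ_P/(λ_P+λ_Q) = 0.14/0.25 = 0.5600.
So K ~ Binomial(3, 0.14/0.25): P(K = 3) = C(3,3) · (0.14/0.25)^3 · (0.11/0.25)^0 ≈ 0.1756.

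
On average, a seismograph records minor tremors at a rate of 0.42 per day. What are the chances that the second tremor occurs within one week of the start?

Over the interval, μ = 0.42 × 7 = 2.94 (a week = 7 days).
The second arrival falls in the interval iff at least 2 events occur there: P(S_2 ≤ t) = P(N ≥ 2) = 1 − P(N ≤ 1) ≈ 0.7917.

0.7917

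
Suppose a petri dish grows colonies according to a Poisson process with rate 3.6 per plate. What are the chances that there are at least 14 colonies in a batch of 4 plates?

Over the interval, μ = 3.6 × 4 = 14.4 (a batch of 4 plates = 4 plates).
P(N ≥ 14) = 1 − P(N ≤ 13) = 1 − Σ_{j=0}^{13} e^(−μ) μ^j/j! ≈ 0.5773.

0.5773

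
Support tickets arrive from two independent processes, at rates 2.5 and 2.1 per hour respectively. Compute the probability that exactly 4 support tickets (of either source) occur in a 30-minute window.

Independent Poisson processes superpose: combined rate λ = 2.5 + 2.1 = 4.6 per hour.
Over the interval, μ = 4.6 × 0.5 = 2.3 (a 30-minute window = 0.5 hours).
P(N = 4) = e^(−2.3) · 2.3^4/4! ≈ 0.1169.

0.1169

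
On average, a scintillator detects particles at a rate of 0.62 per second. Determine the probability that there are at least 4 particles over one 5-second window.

Over the interval, μ = 0.62 × 5 = 3.1 (a 5-second window = 5 seconds).
P(N ≥ 4) = 1 − P(N ≤ 3) = 1 − Σ_{j=0}^{3} e^(−μ) μ^j/j! ≈ 0.3752.

0.3752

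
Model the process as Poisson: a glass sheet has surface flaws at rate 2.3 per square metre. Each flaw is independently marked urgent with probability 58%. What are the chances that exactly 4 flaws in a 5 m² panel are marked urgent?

Thinning: the flaws that are marked urgent themselves form a Poisson process with rate 0.58 × 2.3 = 1.334 per square metre.
Over the interval, μ = 1.334 × 5 = 6.67 (a 5 m² panel = 5 square metres).
P(N = 4) = e^(−6.67) · 6.67^4/4! ≈ 0.1046.

0.1046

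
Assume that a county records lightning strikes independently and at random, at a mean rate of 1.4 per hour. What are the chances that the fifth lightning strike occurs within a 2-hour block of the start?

0.1523

Over the interval, μ = 1.4 × 2 = 2.8 (a 2-hour block = 2 hours).
The fifth arrival falls in the interval iff at least 5 events occur there: P(S_5 ≤ t) = P(N ≥ 5) = 1 − P(N ≤ 4) ≈ 0.1523.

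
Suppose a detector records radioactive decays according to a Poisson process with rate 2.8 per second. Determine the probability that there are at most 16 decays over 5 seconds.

0.7559

Over the interval, μ = 2.8 × 5 = 14 (5 seconds).
P(N ≤ 16) = Σ_{j=0}^{16} e^(−μ) μ^j/j! ≈ 0.7559.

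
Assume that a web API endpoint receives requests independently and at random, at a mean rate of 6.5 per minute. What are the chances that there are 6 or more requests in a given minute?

With mean μ = 6.5 per minute,
P(N ≥ 6) = 1 − P(N ≤ 5) = 1 − Σ_{j=0}^{5} e^(−μ) μ^j/j! ≈ 0.6310.

0.6310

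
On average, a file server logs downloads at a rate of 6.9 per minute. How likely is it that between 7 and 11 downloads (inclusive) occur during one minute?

With mean μ = 6.9 per minute,
P(7 ≤ N ≤ 11) = Σ_{j=7}^{11} e^(−6.9) · 6.9^j/j! ≈ 0.4863.

0.4863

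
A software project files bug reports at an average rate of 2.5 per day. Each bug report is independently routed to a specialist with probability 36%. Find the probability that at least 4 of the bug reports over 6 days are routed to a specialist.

0.7867

Thinning: the bug reports that are routed to a specialist themselves form a Poisson process with rate 0.36 × 2.5 = 0.9 per day.
Over the interval, μ = 0.9 × 6 = 5.4 (6 days).
P(N ≥ 4) = 1 − P(N ≤ 3) ≈ 0.7867.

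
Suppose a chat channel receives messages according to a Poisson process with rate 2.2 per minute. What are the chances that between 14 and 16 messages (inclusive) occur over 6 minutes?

Over the interval, μ = 2.2 × 6 = 13.2 (6 minutes).
P(14 ≤ N ≤ 16) = Σ_{j=14}^{16} e^(−13.2) · 13.2^j/j! ≈ 0.2697.

0.2697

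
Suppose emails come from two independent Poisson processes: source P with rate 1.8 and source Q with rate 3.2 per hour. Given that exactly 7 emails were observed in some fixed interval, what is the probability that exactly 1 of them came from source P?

0.1732

Given the total, each event is independently from source P with probability p = λ_P/(λ_P+λ_Q) = 1.8/5 = 0.3600.
So K ~ Binomial(7, 1.8/5): P(K = 1) = C(7,1) · (1.8/5)^1 · (3.2/5)^6 ≈ 0.1732.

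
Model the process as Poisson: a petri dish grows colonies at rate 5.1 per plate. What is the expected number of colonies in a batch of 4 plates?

20.4

E[N] = λt = 5.1 × 4 = 20.4 (a batch of 4 plates = 4 plates).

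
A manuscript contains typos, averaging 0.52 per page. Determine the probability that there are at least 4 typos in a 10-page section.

0.7619

Over the interval, μ = 0.52 × 10 = 5.2 (a 10-page section = 10 pages).
P(N ≥ 4) = 1 − P(N ≤ 3) = 1 − Σ_{j=0}^{3} e^(−μ) μ^j/j! ≈ 0.7619.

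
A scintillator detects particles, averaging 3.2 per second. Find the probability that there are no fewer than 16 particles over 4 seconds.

0.2190

Over the interval, μ = 3.2 × 4 = 12.8 (4 seconds).
P(N ≥ 16) = 1 − P(N ≤ 15) = 1 − Σ_{j=0}^{15} e^(−μ) μ^j/j! ≈ 0.2190.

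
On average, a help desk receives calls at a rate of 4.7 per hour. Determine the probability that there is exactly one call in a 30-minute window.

Over the interval, μ = 4.7 × 0.5 = 2.35 (a 30-minute window = 0.5 hours).
P(N = 1) = e^(−μ) μ^1/1! = e^(−2.35) · 2.35^1/1 ≈ 0.2241.

0.2241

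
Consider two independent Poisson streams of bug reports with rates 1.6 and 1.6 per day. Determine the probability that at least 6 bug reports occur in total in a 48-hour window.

0.6163

Independent Poisson processes superpose: combined rate λ = 1.6 + 1.6 = 3.2 per day.
Over the interval, μ = 3.2 × 2 = 6.4 (a 48-hour window = 2 days).
P(N ≥ 6) = 1 − P(N ≤ 5) ≈ 0.6163.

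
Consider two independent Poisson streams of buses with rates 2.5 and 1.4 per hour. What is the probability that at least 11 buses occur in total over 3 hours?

Independent Poisson processes superpose: combined rate λ = 2.5 + 1.4 = 3.9 per hour.
Over the interval, μ = 3.9 × 3 = 11.7 (3 hours).
P(N ≥ 11) = 1 − P(N ≤ 10) ≈ 0.6206.

0.6206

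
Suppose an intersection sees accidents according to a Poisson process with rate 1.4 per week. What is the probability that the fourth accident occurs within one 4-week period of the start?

Over the interval, μ = 1.4 × 4 = 5.6 (a 4-week period = 4 weeks).
The fourth arrival falls in the interval iff at least 4 events occur there: P(S_4 ≤ t) = P(N ≥ 4) = 1 − P(N ≤ 3) ≈ 0.8094.

0.8094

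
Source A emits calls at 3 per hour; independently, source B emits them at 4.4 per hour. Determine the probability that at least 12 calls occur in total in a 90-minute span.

Independent Poisson processes superpose: combined rate λ = 3 + 4.4 = 7.4 per hour.
Over the interval, μ = 7.4 × 1.5 = 11.1 (a 90-minute span = 1.5 hours).
P(N ≥ 12) = 1 − P(N ≤ 11) ≈ 0.4327.

0.4327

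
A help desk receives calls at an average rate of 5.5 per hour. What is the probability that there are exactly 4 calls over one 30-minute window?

0.1523

Over the interval, μ = 5.5 × 0.5 = 2.75 (a 30-minute window = 0.5 hours).
P(N = 4) = e^(−μ) μ^4/4! = e^(−2.75) · 2.75^4/24 ≈ 0.1523.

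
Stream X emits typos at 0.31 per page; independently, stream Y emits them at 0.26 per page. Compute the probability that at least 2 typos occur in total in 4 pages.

0.6645

Independent Poisson processes superpose: combined rate λ = 0.31 + 0.26 = 0.57 per page.
Over the interval, μ = 0.57 × 4 = 2.28 (4 pages).
P(N ≥ 2) = 1 − P(N ≤ 1) ≈ 0.6645.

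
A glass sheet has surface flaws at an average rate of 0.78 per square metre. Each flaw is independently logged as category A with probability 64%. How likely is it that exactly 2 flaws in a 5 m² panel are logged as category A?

Thinning: the flaws that are logged as category A themselves form a Poisson process with rate 0.64 × 0.78 = 0.4992 per square metre.
Over the interval, μ = 0.4992 × 5 = 2.496 (a 5 m² panel = 5 square metres).
P(N = 2) = e^(−2.496) · 2.496^2/2! ≈ 0.2567.

0.2567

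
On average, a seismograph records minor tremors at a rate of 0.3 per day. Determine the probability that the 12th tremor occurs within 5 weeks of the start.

Over the interval, μ = 0.3 × 35 = 10.5 (5 weeks = 35 days).
The 12th arrival falls in the interval iff at least 12 events occur there: P(S_12 ≤ t) = P(N ≥ 12) = 1 − P(N ≤ 11) ≈ 0.3613.

0.3613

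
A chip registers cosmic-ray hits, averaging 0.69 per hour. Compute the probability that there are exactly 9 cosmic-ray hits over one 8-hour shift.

0.0525

Over the interval, μ = 0.69 × 8 = 5.52 (an 8-hour shift = 8 hours).
P(N = 9) = e^(−μ) μ^9/9! = e^(−5.52) · 5.52^9/362880 ≈ 0.0525.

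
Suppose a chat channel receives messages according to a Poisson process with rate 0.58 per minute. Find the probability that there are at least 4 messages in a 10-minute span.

Over the interval, μ = 0.58 × 10 = 5.8 (a 10-minute span = 10 minutes).
P(N ≥ 4) = 1 − P(N ≤ 3) = 1 − Σ_{j=0}^{3} e^(−μ) μ^j/j! ≈ 0.8300.

0.8300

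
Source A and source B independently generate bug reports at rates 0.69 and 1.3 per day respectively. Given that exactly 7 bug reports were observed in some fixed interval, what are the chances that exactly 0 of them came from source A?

Given the total, each event is independently from source A with probability p = λ_A/(λ_A+λ_B) = 0.69/1.99 ≈ 0.3467.
So K ~ Binomial(7, 0.69/1.99): P(K = 0) = C(7,0) · (0.69/1.99)^0 · (1.3/1.99)^7 ≈ 0.0508.

0.0508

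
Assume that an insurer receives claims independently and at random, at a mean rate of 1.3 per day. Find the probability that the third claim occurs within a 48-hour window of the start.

0.4816

Over the interval, μ = 1.3 × 2 = 2.6 (a 48-hour window = 2 days).
The third arrival falls in the interval iff at least 3 events occur there: P(S_3 ≤ t) = P(N ≥ 3) = 1 − P(N ≤ 2) ≈ 0.4816.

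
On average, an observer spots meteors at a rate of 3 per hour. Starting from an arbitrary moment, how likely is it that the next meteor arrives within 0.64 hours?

0.8534

Inter-arrival times are exponential with rate λ = 3 per hour.
P(T ≤ 0.64) = 1 − e^(−λt) = 1 − e^(−3 × 0.64) = 1 − e^(−1.92) ≈ 0.8534.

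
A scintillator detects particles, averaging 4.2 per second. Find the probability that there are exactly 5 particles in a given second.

0.1633

With mean μ = 4.2 per second,
P(N = 5) = e^(−μ) μ^5/5! = e^(−4.2) · 4.2^5/120 ≈ 0.1633.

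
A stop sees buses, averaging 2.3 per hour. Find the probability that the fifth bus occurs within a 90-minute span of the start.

0.2651

Over the interval, μ = 2.3 × 1.5 = 3.45 (a 90-minute span = 1.5 hours).
The fifth arrival falls in the interval iff at least 5 events occur there: P(S_5 ≤ t) = P(N ≥ 5) = 1 − P(N ≤ 4) ≈ 0.2651.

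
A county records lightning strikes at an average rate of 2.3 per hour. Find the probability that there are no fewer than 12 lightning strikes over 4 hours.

Over the interval, μ = 2.3 × 4 = 9.2 (4 hours).
P(N ≥ 12) = 1 − P(N ≤ 11) = 1 − Σ_{j=0}^{11} e^(−μ) μ^j/j! ≈ 0.2168.

0.2168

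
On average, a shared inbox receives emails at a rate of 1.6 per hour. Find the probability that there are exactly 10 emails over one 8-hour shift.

Over the interval, μ = 1.6 × 8 = 12.8 (an 8-hour shift = 8 hours).
P(N = 10) = e^(−μ) μ^10/10! = e^(−12.8) · 12.8^10/3628800 ≈ 0.0898.

0.0898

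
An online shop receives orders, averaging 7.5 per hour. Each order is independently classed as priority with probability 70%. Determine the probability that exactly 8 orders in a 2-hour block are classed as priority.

Thinning: the orders that are classed as priority themselves form a Poisson process with rate 0.7 × 7.5 = 5.25 per hour.
Over the interval, μ = 5.25 × 2 = 10.5 (a 2-hour block = 2 hours).
P(N = 8) = e^(−10.5) · 10.5^8/8! ≈ 0.1009.

0.1009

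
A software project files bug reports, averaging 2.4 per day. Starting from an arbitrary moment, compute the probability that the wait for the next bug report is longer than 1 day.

The wait for the next event is exponential with rate λ = 2.4 per day.
P(T > 1) = e^(−λt) = e^(−2.4 × 1) = e^(−2.4) ≈ 0.0907.

0.0907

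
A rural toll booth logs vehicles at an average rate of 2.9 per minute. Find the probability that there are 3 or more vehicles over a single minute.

0.5540

With mean μ = 2.9 per minute,
P(N ≥ 3) = 1 − P(N ≤ 2) = 1 − Σ_{j=0}^{2} e^(−μ) μ^j/j! ≈ 0.5540.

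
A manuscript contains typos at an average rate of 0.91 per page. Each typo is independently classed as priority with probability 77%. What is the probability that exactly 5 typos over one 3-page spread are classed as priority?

Thinning: the typos that are classed as priority themselves form a Poisson process with rate 0.77 × 0.91 = 0.7007 per page.
Over the interval, μ = 0.7007 × 3 = 2.1021 (a 3-page spread = 3 pages).
P(N = 5) = e^(−2.1021) · 2.1021^5/5! ≈ 0.0418.

0.0418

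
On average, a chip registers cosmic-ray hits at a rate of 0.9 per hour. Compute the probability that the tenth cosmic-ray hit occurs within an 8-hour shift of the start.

0.1904

Over the interval, μ = 0.9 × 8 = 7.2 (an 8-hour shift = 8 hours).
The tenth arrival falls in the interval iff at least 10 events occur there: P(S_10 ≤ t) = P(N ≥ 10) = 1 − P(N ≤ 9) ≈ 0.1904.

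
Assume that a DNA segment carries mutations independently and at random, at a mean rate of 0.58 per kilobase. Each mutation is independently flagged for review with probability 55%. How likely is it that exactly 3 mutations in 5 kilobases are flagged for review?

Thinning: the mutations that are flagged for review themselves form a Poisson process with rate 0.55 × 0.58 = 0.319 per kilobase.
Over the interval, μ = 0.319 × 5 = 1.595 (5 kilobases).
P(N = 3) = e^(−1.595) · 1.595^3/3! ≈ 0.1372.

0.1372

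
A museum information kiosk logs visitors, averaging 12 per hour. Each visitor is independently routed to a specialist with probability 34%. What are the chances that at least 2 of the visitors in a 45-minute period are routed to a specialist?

0.8096

Thinning: the visitors that are routed to a specialist themselves form a Poisson process with rate 0.34 × 12 = 4.08 per hour.
Over the interval, μ = 4.08 × 0.75 = 3.06 (a 45-minute period = 0.75 hours).
P(N ≥ 2) = 1 − P(N ≤ 1) ≈ 0.8096.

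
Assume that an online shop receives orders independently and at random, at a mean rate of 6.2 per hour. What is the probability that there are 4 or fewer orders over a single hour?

0.2592

With mean μ = 6.2 per hour,
P(N ≤ 4) = Σ_{j=0}^{4} e^(−μ) μ^j/j! ≈ 0.2592.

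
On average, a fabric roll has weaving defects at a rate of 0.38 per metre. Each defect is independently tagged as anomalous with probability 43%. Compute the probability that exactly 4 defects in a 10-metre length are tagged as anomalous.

0.0580

Thinning: the defects that are tagged as anomalous themselves form a Poisson process with rate 0.43 × 0.38 = 0.1634 per metre.
Over the interval, μ = 0.1634 × 10 = 1.634 (a 10-metre length = 10 metres).
P(N = 4) = e^(−1.634) · 1.634^4/4! ≈ 0.0580.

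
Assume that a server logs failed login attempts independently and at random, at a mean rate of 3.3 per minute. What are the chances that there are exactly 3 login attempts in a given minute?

0.2209

With mean μ = 3.3 per minute,
P(N = 3) = e^(−μ) μ^3/3! = e^(−3.3) · 3.3^3/6 ≈ 0.2209.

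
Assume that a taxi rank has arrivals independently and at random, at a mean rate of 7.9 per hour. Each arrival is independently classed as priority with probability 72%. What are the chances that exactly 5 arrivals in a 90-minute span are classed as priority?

Thinning: the arrivals that are classed as priority themselves form a Poisson process with rate 0.72 × 7.9 = 5.688 per hour.
Over the interval, μ = 5.688 × 1.5 = 8.532 (a 90-minute span = 1.5 hours).
P(N = 5) = e^(−8.532) · 8.532^5/5! ≈ 0.0742.

0.0742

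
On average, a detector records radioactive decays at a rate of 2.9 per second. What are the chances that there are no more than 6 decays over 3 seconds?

Over the interval, μ = 2.9 × 3 = 8.7 (3 seconds).
P(N ≤ 6) = Σ_{j=0}^{6} e^(−μ) μ^j/j! ≈ 0.2355.

0.2355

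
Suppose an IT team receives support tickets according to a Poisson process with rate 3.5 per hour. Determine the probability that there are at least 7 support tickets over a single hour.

With mean μ = 3.5 per hour,
P(N ≥ 7) = 1 − P(N ≤ 6) = 1 − Σ_{j=0}^{6} e^(−μ) μ^j/j! ≈ 0.0653.

0.0653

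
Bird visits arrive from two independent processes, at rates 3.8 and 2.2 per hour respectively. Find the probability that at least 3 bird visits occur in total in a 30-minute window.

Independent Poisson processes superpose: combined rate λ = 3.8 + 2.2 = 6 per hour.
Over the interval, μ = 6 × 0.5 = 3 (a 30-minute window = 0.5 hours).
P(N ≥ 3) = 1 − P(N ≤ 2) ≈ 0.5768.

0.5768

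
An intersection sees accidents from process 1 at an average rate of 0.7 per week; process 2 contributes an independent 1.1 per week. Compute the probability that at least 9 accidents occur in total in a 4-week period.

0.2973

Independent Poisson processes superpose: combined rate λ = 0.7 + 1.1 = 1.8 per week.
Over the interval, μ = 1.8 × 4 = 7.2 (a 4-week period = 4 weeks).
P(N ≥ 9) = 1 − P(N ≤ 8) ≈ 0.2973.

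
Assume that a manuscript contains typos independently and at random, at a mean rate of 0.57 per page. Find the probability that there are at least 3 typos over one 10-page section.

Over the interval, μ = 0.57 × 10 = 5.7 (a 10-page section = 10 pages).
P(N ≥ 3) = 1 − P(N ≤ 2) = 1 − Σ_{j=0}^{2} e^(−μ) μ^j/j! ≈ 0.9232.

0.9232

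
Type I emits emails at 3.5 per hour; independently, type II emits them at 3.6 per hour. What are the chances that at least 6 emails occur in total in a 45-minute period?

Independent Poisson processes superpose: combined rate λ = 3.5 + 3.6 = 7.1 per hour.
Over the interval, μ = 7.1 × 0.75 = 5.325 (a 45-minute period = 0.75 hours).
P(N ≥ 6) = 1 − P(N ≤ 5) ≈ 0.4409.

0.4409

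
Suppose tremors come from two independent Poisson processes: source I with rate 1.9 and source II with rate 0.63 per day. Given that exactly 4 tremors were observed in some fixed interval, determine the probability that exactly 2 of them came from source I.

0.2098

Given the total, each event is independently from source I with probability p = λ_I/(λ_I+λ_II) = 1.9/2.53 ≈ 0.7510.
So K ~ Binomial(4, 1.9/2.53): P(K = 2) = C(4,2) · (1.9/2.53)^2 · (0.63/2.53)^2 ≈ 0.2098.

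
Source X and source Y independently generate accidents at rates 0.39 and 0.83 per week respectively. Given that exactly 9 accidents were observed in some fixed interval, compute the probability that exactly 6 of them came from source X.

0.0282

Given the total, each event is independently from source X with probability p = λ_X/(λ_X+λ_Y) = 0.39/1.22 ≈ 0.3197.
So K ~ Binomial(9, 0.39/1.22): P(K = 6) = C(9,6) · (0.39/1.22)^6 · (0.83/1.22)^3 ≈ 0.0282.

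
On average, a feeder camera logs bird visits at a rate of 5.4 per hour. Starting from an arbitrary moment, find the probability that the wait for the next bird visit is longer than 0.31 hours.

The wait for the next event is exponential with rate λ = 5.4 per hour.
P(T > 0.31) = e^(−λt) = e^(−5.4 × 0.31) = e^(−1.674) ≈ 0.1875.

0.1875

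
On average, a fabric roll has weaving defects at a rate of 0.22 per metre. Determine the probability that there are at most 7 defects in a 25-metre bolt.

0.8095

Over the interval, μ = 0.22 × 25 = 5.5 (a 25-metre bolt = 25 metres).
P(N ≤ 7) = Σ_{j=0}^{7} e^(−μ) μ^j/j! ≈ 0.8095.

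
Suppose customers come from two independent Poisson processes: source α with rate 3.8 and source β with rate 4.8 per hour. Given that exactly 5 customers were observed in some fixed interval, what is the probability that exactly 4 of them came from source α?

0.1064

Given the total, each event is independently from source α with probability p = λ_α/(λ_α+λ_β) = 3.8/8.6 ≈ 0.4419.
So K ~ Binomial(5, 3.8/8.6): P(K = 4) = C(5,4) · (3.8/8.6)^4 · (4.8/8.6)^1 ≈ 0.1064.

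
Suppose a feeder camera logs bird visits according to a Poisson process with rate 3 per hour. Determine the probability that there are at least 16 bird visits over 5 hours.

0.4319

Over the interval, μ = 3 × 5 = 15 (5 hours).
P(N ≥ 16) = 1 − P(N ≤ 15) = 1 − Σ_{j=0}^{15} e^(−μ) μ^j/j! ≈ 0.4319.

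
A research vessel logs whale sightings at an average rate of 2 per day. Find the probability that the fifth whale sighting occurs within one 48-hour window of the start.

0.3712

Over the interval, μ = 2 × 2 = 4 (a 48-hour window = 2 days).
The fifth arrival falls in the interval iff at least 5 events occur there: P(S_5 ≤ t) = P(N ≥ 5) = 1 − P(N ≤ 4) ≈ 0.3712.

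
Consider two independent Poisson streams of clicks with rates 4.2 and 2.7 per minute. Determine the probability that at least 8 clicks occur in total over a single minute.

0.3864

Independent Poisson processes superpose: combined rate λ = 4.2 + 2.7 = 6.9 per minute.
So μ = 6.9.
P(N ≥ 8) = 1 − P(N ≤ 7) ≈ 0.3864.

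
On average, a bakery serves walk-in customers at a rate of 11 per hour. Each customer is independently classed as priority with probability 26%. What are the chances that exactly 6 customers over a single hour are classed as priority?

0.0435

Thinning: the customers that are classed as priority themselves form a Poisson process with rate 0.26 × 11 = 2.86 per hour.
So μ = 2.86.
P(N = 6) = e^(−2.86) · 2.86^6/6! ≈ 0.0435.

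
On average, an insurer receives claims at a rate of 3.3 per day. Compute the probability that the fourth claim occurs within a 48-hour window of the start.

Over the interval, μ = 3.3 × 2 = 6.6 (a 48-hour window = 2 days).
The fourth arrival falls in the interval iff at least 4 events occur there: P(S_4 ≤ t) = P(N ≥ 4) = 1 − P(N ≤ 3) ≈ 0.8948.

0.8948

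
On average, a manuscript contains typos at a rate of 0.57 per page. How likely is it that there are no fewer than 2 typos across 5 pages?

Over the interval, μ = 0.57 × 5 = 2.85 (5 pages).
P(N ≥ 2) = 1 − P(N ≤ 1) = 1 − Σ_{j=0}^{1} e^(−μ) μ^j/j! ≈ 0.7773.

0.7773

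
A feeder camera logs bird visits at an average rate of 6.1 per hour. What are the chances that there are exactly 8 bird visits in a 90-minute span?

0.1294

Over the interval, μ = 6.1 × 1.5 = 9.15 (a 90-minute span = 1.5 hours).
P(N = 8) = e^(−μ) μ^8/8! = e^(−9.15) · 9.15^8/40320 ≈ 0.1294.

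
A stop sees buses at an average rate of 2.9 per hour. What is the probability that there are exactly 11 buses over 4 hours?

Over the interval, μ = 2.9 × 4 = 11.6 (4 hours).
P(N = 11) = e^(−μ) μ^11/11! = e^(−11.6) · 11.6^11/39916800 ≈ 0.1175.

0.1175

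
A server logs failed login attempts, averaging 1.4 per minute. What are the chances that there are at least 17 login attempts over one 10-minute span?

0.2441

Over the interval, μ = 1.4 × 10 = 14 (a 10-minute span = 10 minutes).
P(N ≥ 17) = 1 − P(N ≤ 16) = 1 − Σ_{j=0}^{16} e^(−μ) μ^j/j! ≈ 0.2441.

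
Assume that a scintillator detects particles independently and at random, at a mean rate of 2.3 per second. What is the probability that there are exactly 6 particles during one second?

With mean μ = 2.3 per second,
P(N = 6) = e^(−μ) μ^6/6! = e^(−2.3) · 2.3^6/720 ≈ 0.0206.

0.0206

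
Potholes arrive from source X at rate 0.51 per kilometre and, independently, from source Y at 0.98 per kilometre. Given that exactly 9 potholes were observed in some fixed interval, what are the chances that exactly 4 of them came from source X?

Given the total, each event is independently from source X with probability p = λ_X/(λ_X+λ_Y) = 0.51/1.49 ≈ 0.3423.
So K ~ Binomial(9, 0.51/1.49): P(K = 4) = C(9,4) · (0.51/1.49)^4 · (0.98/1.49)^5 ≈ 0.2129.

0.2129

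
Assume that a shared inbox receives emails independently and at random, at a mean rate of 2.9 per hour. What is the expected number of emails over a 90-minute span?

E[N] = λt = 2.9 × 1.5 = 4.35 (a 90-minute span = 1.5 hours).

4.35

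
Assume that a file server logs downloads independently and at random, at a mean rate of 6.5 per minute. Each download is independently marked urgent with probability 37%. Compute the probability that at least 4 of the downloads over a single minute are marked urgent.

0.2223

Thinning: the downloads that are marked urgent themselves form a Poisson process with rate 0.37 × 6.5 = 2.405 per minute.
So μ = 2.405.
P(N ≥ 4) = 1 − P(N ≤ 3) ≈ 0.2223.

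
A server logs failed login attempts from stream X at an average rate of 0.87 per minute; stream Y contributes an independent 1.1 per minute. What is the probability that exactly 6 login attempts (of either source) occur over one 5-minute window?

0.0669

Independent Poisson processes superpose: combined rate λ = 0.87 + 1.1 = 1.97 per minute.
Over the interval, μ = 1.97 × 5 = 9.85 (a 5-minute window = 5 minutes).
P(N = 6) = e^(−9.85) · 9.85^6/6! ≈ 0.0669.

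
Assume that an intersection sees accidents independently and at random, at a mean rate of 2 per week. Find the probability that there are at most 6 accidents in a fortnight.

0.8893

Over the interval, μ = 2 × 2 = 4 (a fortnight = 2 weeks).
P(N ≤ 6) = Σ_{j=0}^{6} e^(−μ) μ^j/j! ≈ 0.8893.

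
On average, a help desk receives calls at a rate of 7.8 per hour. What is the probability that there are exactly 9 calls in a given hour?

0.1207

With mean μ = 7.8 per hour,
P(N = 9) = e^(−μ) μ^9/9! = e^(−7.8) · 7.8^9/362880 ≈ 0.1207.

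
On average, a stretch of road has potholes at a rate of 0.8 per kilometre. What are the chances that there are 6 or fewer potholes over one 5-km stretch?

0.8893

Over the interval, μ = 0.8 × 5 = 4 (a 5-km stretch = 5 kilometres).
P(N ≤ 6) = Σ_{j=0}^{6} e^(−μ) μ^j/j! ≈ 0.8893.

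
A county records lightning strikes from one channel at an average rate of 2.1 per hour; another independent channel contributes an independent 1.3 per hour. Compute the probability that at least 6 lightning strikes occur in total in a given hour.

0.1295

Independent Poisson processes superpose: combined rate λ = 2.1 + 1.3 = 3.4 per hour.
So μ = 3.4.
P(N ≥ 6) = 1 − P(N ≤ 5) ≈ 0.1295.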